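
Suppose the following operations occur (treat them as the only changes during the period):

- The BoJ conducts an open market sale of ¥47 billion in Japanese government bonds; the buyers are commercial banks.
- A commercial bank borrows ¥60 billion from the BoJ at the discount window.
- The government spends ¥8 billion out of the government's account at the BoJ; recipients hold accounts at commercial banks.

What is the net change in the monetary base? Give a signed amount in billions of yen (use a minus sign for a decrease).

BoJ balance sheet:
  Assets:      Securities −¥47B, Loans to banks +¥60B
  Liabilities: Bank reserves +¥21B, Government deposits −¥8B
Commercial banking system:
  Assets:      Reserves at CB +¥21B, Securities +¥47B
  Liabilities: Checkable deposits +¥8B, Borrowings from CB +¥60B
Monetary base = currency + reserves: 0 + (+¥21B) = +¥21 billion.

+¥21 billion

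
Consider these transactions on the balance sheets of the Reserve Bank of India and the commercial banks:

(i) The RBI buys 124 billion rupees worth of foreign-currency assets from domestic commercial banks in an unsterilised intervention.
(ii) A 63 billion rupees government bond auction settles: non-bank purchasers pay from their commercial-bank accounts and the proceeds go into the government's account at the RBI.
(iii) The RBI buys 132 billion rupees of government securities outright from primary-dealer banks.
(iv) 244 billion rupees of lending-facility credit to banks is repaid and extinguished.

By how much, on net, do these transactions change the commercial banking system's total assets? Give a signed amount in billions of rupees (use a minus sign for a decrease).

FX purchase 124 billion rupees: just an asset swap on bank balance sheets → 0.
Government account inflow 63 billion rupees: bank balance sheets shrink → −63B.
OMO purchase (from banks) 132 billion rupees: just an asset swap on bank balance sheets → 0.
Discount-window repayment 244 billion rupees: bank balance sheets shrink → −244B.
Net: 0 − 63 + 0 − 244 = -307 billion.

-307 billion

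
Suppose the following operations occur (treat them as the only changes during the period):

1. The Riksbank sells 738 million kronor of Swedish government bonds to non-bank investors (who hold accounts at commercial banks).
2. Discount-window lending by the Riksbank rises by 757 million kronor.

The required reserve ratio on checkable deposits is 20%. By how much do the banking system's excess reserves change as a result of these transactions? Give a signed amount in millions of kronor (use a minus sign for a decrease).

Asset sale (to non-banks) 738 million kronor: reserves −738M, deposits −738M.
Discount-window loan 757 million kronor: reserves +757M, deposits 0.
Totals: Δreserves = +19M, Δdeposits = −738M.
Δrequired reserves = 20% × −738M = −147.6M.
Δexcess reserves = Δreserves − Δrequired = +19M − (−147.6M) = +166.6 million.

+166.6 million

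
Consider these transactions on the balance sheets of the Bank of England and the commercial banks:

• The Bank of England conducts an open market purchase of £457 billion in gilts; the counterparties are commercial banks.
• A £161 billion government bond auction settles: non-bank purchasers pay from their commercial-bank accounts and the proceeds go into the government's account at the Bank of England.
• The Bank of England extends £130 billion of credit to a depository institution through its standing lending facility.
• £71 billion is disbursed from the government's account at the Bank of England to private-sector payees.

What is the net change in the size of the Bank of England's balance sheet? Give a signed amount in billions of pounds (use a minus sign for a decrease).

OMO purchase (from banks) £457 billion: a Bank of England asset is acquired → +£457B.
Government account inflow £161 billion: only the composition of liabilities changes → 0.
Discount-window loan £130 billion: a Bank of England asset is acquired → +£130B.
Government spending £71 billion: only the composition of liabilities changes → 0.
Net: 457 + 0 + 130 + 0 = +£587 billion.

+£587 billion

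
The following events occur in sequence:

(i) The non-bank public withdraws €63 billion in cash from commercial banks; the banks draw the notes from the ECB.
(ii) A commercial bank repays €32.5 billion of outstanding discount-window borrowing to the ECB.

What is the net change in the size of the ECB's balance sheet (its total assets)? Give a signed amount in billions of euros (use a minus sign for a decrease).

Currency withdrawal €63 billion: only the composition of liabilities changes → 0.
Discount-window repayment €32.5 billion: an ECB asset is shed → −€32.5B.
Net: 0 − 32.5 = -€32.5 billion.

-€32.5 billion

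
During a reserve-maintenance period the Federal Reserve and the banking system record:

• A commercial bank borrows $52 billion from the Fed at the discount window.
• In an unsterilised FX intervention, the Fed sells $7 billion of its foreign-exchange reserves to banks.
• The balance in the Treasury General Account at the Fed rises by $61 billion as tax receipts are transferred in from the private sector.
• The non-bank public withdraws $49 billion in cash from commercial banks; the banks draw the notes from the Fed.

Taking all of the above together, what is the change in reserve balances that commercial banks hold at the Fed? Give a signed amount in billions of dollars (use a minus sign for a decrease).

Discount-window loan $52 billion: the loan is credited to the bank's reserve account → +$52B.
FX sale $7 billion: the buying banks pay out of their reserve balances → −$7B.
Government account inflow $61 billion: funds move from bank reserves into the government account → −$61B.
Currency withdrawal $49 billion: banks swap reserves for currency → −$49B.
Net: 52 − 7 − 61 − 49 = -$65 billion.

-$65 billion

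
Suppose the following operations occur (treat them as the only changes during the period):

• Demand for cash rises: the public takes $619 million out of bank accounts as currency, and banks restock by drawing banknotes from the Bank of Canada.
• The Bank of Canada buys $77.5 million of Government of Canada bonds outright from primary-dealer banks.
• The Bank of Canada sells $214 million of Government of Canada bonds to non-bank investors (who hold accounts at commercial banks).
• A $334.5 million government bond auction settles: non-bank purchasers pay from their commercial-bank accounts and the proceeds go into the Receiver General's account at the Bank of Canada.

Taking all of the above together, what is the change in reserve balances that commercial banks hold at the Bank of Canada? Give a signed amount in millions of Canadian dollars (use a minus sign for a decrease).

-$1090 million

Currency withdrawal $619 million: banks swap reserves for currency → −$619M.
OMO purchase (from banks) $77.5 million: the Bank of Canada pays by crediting reserve accounts → +$77.5M.
Asset sale (to non-banks) $214 million: the non-bank buyers' banks settle from reserves → −$214M.
Government account inflow $334.5 million: funds move from bank reserves into the government account → −$334.5M.
Net: −619 + 77.5 − 214 − 334.5 = -$1090 million.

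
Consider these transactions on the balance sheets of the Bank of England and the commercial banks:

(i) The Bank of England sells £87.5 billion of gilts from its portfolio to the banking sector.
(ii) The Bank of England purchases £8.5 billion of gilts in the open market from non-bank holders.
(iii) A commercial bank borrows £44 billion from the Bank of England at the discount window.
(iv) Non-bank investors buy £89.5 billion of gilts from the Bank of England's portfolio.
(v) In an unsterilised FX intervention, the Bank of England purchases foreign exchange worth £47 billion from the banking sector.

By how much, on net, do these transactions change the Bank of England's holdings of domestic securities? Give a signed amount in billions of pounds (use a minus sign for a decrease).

-£168.5 billion

Bank of England balance sheet:
  Assets:      Securities −£168.5B, Loans to banks +£44B, Foreign assets +£47B
  Liabilities: Bank reserves −£77.5B
So the change in the Bank of England's holdings of domestic securities is -£168.5 billion.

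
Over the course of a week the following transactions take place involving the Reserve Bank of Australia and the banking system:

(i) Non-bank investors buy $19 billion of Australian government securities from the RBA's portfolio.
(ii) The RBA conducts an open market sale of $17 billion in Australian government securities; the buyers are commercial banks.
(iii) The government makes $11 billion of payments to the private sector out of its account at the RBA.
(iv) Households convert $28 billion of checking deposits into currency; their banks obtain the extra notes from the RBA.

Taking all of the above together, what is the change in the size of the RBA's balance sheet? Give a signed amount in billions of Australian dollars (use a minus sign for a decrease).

-$36 billion

RBA balance sheet:
  Assets:      Securities −$36B
  Liabilities: Bank reserves −$53B, Currency in circulation +$28B, Government deposits −$11B
Change in total RBA assets = -$36 billion.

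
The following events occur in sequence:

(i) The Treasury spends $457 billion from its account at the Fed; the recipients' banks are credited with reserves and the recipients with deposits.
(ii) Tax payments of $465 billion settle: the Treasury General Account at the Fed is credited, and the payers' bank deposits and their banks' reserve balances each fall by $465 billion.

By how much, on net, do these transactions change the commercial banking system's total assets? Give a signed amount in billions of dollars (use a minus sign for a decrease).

-$8 billion

Government spending $457 billion: bank balance sheets expand → +$457B.
Government account inflow $465 billion: bank balance sheets shrink → −$465B.
Net: 457 − 465 = -$8 billion.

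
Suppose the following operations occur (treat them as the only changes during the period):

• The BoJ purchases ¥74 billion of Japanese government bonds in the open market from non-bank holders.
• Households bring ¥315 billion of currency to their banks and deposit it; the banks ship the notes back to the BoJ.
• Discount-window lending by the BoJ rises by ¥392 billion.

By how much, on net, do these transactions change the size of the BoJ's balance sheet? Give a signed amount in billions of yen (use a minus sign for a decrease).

Asset purchase (from non-banks) ¥74 billion: a BoJ asset is acquired → +¥74B.
Currency deposit ¥315 billion: only the composition of liabilities changes → 0.
Discount-window loan ¥392 billion: a BoJ asset is acquired → +¥392B.
Net: 74 + 0 + 392 = +¥466 billion.

+¥466 billion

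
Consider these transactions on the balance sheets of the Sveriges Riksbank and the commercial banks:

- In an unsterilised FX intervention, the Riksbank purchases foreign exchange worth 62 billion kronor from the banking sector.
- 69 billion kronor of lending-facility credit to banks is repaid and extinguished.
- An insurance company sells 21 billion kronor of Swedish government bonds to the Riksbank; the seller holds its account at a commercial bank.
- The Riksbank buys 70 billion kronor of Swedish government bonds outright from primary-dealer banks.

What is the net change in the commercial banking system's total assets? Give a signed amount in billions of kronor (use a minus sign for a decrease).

Riksbank balance sheet:
  Assets:      Securities +91B, Loans to banks −69B, Foreign assets +62B
  Liabilities: Bank reserves +84B
Commercial banking system:
  Assets:      Reserves at CB +84B, Securities −70B, Foreign assets −62B
  Liabilities: Checkable deposits +21B, Borrowings from CB −69B
Change in total bank assets = -48 billion.

-48 billion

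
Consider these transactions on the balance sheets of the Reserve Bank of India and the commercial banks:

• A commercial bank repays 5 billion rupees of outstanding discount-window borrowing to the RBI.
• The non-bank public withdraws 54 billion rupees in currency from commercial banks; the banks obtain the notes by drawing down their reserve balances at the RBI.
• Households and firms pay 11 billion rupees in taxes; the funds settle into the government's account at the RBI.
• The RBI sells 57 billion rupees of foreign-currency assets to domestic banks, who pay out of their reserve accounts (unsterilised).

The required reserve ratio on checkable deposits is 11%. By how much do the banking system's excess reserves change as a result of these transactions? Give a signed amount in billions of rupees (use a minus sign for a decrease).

-119.85 billion

Discount-window repayment 5 billion rupees: reserves −5B, deposits 0.
Currency withdrawal 54 billion rupees: reserves −54B, deposits −54B.
Government account inflow 11 billion rupees: reserves −11B, deposits −11B.
FX sale 57 billion rupees: reserves −57B, deposits 0.
Totals: Δreserves = −127B, Δdeposits = −65B.
Δrequired reserves = 11% × −65B = −7.15B.
Δexcess reserves = Δreserves − Δrequired = −127B − (−7.15B) = -119.85 billion.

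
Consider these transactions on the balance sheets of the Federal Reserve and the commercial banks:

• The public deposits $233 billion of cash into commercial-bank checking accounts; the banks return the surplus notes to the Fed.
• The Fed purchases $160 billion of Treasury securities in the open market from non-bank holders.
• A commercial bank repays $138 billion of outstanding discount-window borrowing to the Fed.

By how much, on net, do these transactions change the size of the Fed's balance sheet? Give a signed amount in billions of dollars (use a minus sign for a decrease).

+$22 billion

Fed balance sheet:
  Assets:      Securities +$160B, Loans to banks −$138B
  Liabilities: Bank reserves +$255B, Currency in circulation −$233B
Change in total Fed assets = +$22 billion.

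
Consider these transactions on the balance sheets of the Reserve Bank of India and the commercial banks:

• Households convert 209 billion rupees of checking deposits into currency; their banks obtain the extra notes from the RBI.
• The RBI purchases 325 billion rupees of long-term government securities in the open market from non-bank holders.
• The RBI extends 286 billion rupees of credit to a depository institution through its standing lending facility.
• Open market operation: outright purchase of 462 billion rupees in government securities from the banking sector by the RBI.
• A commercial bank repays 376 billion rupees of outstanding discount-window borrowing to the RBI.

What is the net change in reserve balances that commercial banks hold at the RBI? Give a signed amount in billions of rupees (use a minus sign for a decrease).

RBI balance sheet:
  Assets:      Securities +787B, Loans to banks −90B
  Liabilities: Bank reserves +488B, Currency in circulation +209B
So the change in reserve balances that commercial banks hold at the RBI is +488 billion.

+488 billion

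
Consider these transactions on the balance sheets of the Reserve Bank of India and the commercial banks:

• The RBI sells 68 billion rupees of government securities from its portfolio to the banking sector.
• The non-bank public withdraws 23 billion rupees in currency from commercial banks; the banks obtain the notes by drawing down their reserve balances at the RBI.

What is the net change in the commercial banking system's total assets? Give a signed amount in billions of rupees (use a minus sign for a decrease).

OMO sale (to banks) 68 billion rupees: just an asset swap on bank balance sheets → 0.
Currency withdrawal 23 billion rupees: bank balance sheets shrink → −23B.
Net: 0 − 23 = -23 billion.

-23 billion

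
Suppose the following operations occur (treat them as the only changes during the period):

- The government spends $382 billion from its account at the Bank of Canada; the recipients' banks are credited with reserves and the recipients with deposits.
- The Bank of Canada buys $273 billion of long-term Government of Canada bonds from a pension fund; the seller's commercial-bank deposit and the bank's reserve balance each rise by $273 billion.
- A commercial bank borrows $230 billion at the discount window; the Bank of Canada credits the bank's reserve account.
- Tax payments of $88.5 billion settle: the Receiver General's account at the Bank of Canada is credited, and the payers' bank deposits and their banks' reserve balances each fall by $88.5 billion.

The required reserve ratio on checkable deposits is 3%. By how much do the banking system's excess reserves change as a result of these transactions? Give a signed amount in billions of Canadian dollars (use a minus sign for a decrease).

Government spending $382 billion: reserves +$382B, deposits +$382B.
Asset purchase (from non-banks) $273 billion: reserves +$273B, deposits +$273B.
Discount-window loan $230 billion: reserves +$230B, deposits 0.
Government account inflow $88.5 billion: reserves −$88.5B, deposits −$88.5B.
Totals: Δreserves = +$796.5B, Δdeposits = +$566.5B.
Δrequired reserves = 3% × +$566.5B = +$16.995B.
Δexcess reserves = Δreserves − Δrequired = +$796.5B − (+$16.995B) = +$779.505 billion.

+$779.505 billion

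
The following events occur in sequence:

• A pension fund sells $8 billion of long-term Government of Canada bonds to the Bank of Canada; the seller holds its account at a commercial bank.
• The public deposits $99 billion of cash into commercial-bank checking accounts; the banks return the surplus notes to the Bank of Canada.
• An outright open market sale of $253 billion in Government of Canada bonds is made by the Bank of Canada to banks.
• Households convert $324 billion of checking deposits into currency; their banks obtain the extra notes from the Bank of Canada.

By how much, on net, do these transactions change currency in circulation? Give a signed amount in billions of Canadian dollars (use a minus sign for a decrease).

Asset purchase (from non-banks) $8 billion: no currency enters or leaves circulation → 0.
Currency deposit $99 billion: notes return to the central bank → −$99B.
OMO sale (to banks) $253 billion: no currency enters or leaves circulation → 0.
Currency withdrawal $324 billion: notes leave the central bank → +$324B.
Net: 0 − 99 + 0 + 324 = +$225 billion.

+$225 billion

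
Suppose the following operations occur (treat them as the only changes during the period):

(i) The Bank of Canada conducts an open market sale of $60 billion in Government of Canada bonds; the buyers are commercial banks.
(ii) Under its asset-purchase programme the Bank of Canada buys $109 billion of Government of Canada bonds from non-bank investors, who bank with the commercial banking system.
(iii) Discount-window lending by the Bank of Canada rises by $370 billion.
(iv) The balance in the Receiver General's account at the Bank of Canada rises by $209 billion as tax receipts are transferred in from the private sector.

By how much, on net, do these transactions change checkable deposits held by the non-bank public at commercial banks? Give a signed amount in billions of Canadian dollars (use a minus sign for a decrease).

-$100 billion

OMO sale (to banks) $60 billion: the counterparty is a bank, so public deposits are unchanged → 0.
Asset purchase (from non-banks) $109 billion: non-bank counterparties' bank balances rise → +$109B.
Discount-window loan $370 billion: the counterparty is a bank, so public deposits are unchanged → 0.
Government account inflow $209 billion: non-bank counterparties' bank balances fall → −$209B.
Net: 0 + 109 + 0 − 209 = -$100 billion.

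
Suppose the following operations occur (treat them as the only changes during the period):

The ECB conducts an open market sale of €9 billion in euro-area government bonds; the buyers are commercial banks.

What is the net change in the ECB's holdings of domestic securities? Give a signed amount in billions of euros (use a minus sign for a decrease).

ECB balance sheet:
  Assets:      Securities −€9B
  Liabilities: Bank reserves −€9B
So the change in the ECB's holdings of domestic securities is -€9 billion.

-€9 billion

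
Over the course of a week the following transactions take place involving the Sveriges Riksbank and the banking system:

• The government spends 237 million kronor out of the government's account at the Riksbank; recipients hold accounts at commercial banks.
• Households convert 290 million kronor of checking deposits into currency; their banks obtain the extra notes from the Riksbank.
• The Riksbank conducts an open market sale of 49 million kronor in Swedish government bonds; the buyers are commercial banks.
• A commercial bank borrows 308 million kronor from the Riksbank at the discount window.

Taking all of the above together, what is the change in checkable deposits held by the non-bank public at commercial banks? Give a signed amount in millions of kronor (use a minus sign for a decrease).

Government spending 237 million kronor: non-bank counterparties' bank balances rise → +237M.
Currency withdrawal 290 million kronor: non-bank counterparties' bank balances fall → −290M.
OMO sale (to banks) 49 million kronor: the counterparty is a bank, so public deposits are unchanged → 0.
Discount-window loan 308 million kronor: the counterparty is a bank, so public deposits are unchanged → 0.
Net: 237 − 290 + 0 + 0 = -53 million.

-53 million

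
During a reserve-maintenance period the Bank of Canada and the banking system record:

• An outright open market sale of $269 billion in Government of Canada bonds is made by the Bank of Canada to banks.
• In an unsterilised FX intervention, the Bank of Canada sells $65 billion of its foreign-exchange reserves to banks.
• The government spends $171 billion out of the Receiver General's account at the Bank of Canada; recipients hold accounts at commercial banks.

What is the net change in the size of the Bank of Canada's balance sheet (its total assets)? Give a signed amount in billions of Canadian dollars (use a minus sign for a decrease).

-$334 billion

OMO sale (to banks) $269 billion: a Bank of Canada asset is shed → −$269B.
FX sale $65 billion: a Bank of Canada asset is shed → −$65B.
Government spending $171 billion: only the composition of liabilities changes → 0.
Net: −269 − 65 + 0 = -$334 billion.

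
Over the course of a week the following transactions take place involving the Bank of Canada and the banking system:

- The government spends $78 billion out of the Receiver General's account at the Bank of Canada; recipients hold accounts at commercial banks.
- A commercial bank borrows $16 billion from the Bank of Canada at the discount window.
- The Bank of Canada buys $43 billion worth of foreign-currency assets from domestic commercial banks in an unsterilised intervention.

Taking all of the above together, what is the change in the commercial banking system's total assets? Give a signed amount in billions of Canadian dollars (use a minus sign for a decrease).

Government spending $78 billion: bank balance sheets expand → +$78B.
Discount-window loan $16 billion: bank balance sheets expand → +$16B.
FX purchase $43 billion: just an asset swap on bank balance sheets → 0.
Net: 78 + 16 + 0 = +$94 billion.

+$94 billion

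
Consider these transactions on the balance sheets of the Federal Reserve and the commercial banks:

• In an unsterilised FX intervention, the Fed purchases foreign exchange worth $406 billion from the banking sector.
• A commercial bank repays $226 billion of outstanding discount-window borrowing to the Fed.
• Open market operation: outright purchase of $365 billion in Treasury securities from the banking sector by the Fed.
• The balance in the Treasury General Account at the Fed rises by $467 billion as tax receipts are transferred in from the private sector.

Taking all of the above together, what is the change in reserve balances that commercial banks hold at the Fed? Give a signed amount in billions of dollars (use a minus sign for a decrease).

+$78 billion

FX purchase $406 billion: the Fed pays by crediting reserve accounts → +$406B.
Discount-window repayment $226 billion: repayment is debited from reserves → −$226B.
OMO purchase (from banks) $365 billion: the Fed pays by crediting reserve accounts → +$365B.
Government account inflow $467 billion: funds move from bank reserves into the government account → −$467B.
Net: 406 − 226 + 365 − 467 = +$78 billion.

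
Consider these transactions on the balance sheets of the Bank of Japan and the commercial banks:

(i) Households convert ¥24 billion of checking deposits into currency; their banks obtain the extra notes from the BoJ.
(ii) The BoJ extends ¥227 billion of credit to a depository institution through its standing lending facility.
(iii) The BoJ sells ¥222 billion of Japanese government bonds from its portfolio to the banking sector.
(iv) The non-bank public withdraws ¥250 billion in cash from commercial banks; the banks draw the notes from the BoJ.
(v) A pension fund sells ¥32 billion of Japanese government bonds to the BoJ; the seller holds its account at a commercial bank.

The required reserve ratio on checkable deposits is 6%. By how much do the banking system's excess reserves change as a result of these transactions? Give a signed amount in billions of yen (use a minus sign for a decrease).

Currency withdrawal ¥24 billion: reserves −¥24B, deposits −¥24B.
Discount-window loan ¥227 billion: reserves +¥227B, deposits 0.
OMO sale (to banks) ¥222 billion: reserves −¥222B, deposits 0.
Currency withdrawal ¥250 billion: reserves −¥250B, deposits −¥250B.
Asset purchase (from non-banks) ¥32 billion: reserves +¥32B, deposits +¥32B.
Totals: Δreserves = −¥237B, Δdeposits = −¥242B.
Δrequired reserves = 6% × −¥242B = −¥14.52B.
Δexcess reserves = Δreserves − Δrequired = −¥237B − (−¥14.52B) = -¥222.48 billion.

-¥222.48 billion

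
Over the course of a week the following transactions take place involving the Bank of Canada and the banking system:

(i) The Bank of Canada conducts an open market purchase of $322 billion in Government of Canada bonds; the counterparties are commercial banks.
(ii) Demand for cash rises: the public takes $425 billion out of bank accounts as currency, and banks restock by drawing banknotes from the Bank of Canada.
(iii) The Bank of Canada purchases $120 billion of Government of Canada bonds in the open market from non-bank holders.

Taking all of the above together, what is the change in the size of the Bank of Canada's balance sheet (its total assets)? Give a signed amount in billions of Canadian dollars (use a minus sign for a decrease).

Bank of Canada balance sheet:
  Assets:      Securities +$442B
  Liabilities: Bank reserves +$17B, Currency in circulation +$425B
Commercial banking system:
  Assets:      Reserves at CB +$17B, Securities −$322B
  Liabilities: Checkable deposits −$305B
Change in total Bank of Canada assets = +$442 billion.

+$442 billion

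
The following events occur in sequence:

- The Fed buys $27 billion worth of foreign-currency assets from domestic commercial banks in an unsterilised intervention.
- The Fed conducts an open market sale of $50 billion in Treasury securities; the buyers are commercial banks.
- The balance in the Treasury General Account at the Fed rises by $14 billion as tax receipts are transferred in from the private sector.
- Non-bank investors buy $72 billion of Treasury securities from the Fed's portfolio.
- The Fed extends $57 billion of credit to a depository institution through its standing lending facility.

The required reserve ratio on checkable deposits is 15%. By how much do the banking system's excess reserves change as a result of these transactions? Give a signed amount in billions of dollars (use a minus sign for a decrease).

FX purchase $27 billion: reserves +$27B, deposits 0.
OMO sale (to banks) $50 billion: reserves −$50B, deposits 0.
Government account inflow $14 billion: reserves −$14B, deposits −$14B.
Asset sale (to non-banks) $72 billion: reserves −$72B, deposits −$72B.
Discount-window loan $57 billion: reserves +$57B, deposits 0.
Totals: Δreserves = −$52B, Δdeposits = −$86B.
Δrequired reserves = 15% × −$86B = −$12.9B.
Δexcess reserves = Δreserves − Δrequired = −$52B − (−$12.9B) = -$39.1 billion.

-$39.1 billion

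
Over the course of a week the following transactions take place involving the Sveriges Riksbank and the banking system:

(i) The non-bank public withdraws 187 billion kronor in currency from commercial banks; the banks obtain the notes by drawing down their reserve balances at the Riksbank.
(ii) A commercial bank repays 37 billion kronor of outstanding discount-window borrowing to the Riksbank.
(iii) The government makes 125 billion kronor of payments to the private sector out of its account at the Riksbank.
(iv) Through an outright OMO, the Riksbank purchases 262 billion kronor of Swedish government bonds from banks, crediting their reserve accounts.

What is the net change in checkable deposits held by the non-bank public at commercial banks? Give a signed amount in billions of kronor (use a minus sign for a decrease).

Currency withdrawal 187 billion kronor: non-bank counterparties' bank balances fall → −187B.
Discount-window repayment 37 billion kronor: the counterparty is a bank, so public deposits are unchanged → 0.
Government spending 125 billion kronor: non-bank counterparties' bank balances rise → +125B.
OMO purchase (from banks) 262 billion kronor: the counterparty is a bank, so public deposits are unchanged → 0.
Net: −187 + 0 + 125 + 0 = -62 billion.

-62 billion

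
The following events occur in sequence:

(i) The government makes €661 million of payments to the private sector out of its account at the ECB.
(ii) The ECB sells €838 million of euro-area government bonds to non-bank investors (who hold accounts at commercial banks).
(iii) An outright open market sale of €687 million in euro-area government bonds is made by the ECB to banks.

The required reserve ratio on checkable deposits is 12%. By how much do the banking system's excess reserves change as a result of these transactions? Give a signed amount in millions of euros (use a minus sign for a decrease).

-€842.76 million

Government spending €661 million: reserves +€661M, deposits +€661M.
Asset sale (to non-banks) €838 million: reserves −€838M, deposits −€838M.
OMO sale (to banks) €687 million: reserves −€687M, deposits 0.
Totals: Δreserves = −€864M, Δdeposits = −€177M.
Δrequired reserves = 12% × −€177M = −€21.24M.
Δexcess reserves = Δreserves − Δrequired = −€864M − (−€21.24M) = -€842.76 million.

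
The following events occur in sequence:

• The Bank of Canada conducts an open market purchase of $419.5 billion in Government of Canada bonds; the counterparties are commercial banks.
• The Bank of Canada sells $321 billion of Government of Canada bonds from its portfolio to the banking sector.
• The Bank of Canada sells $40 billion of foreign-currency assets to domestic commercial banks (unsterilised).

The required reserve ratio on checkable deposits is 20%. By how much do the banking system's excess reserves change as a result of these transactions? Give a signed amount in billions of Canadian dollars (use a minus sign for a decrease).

OMO purchase (from banks) $419.5 billion: reserves +$419.5B, deposits 0.
OMO sale (to banks) $321 billion: reserves −$321B, deposits 0.
FX sale $40 billion: reserves −$40B, deposits 0.
Totals: Δreserves = +$58.5B, Δdeposits = 0.
Δrequired reserves = 20% × 0 = 0.
Δexcess reserves = Δreserves − Δrequired = +$58.5B − (0) = +$58.5 billion.

+$58.5 billion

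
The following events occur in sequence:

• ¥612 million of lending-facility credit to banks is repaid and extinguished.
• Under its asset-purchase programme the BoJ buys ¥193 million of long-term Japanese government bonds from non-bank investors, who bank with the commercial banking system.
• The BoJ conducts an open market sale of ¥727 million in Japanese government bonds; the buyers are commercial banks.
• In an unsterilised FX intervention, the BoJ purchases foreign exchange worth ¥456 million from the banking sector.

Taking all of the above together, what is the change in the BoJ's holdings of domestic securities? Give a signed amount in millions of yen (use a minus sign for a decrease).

Discount-window repayment ¥612 million: the BoJ's securities portfolio is untouched → 0.
Asset purchase (from non-banks) ¥193 million: securities added to the BoJ's portfolio → +¥193M.
OMO sale (to banks) ¥727 million: securities removed from the BoJ's portfolio → −¥727M.
FX purchase ¥456 million: the BoJ's securities portfolio is untouched → 0.
Net: 0 + 193 − 727 + 0 = -¥534 million.

-¥534 million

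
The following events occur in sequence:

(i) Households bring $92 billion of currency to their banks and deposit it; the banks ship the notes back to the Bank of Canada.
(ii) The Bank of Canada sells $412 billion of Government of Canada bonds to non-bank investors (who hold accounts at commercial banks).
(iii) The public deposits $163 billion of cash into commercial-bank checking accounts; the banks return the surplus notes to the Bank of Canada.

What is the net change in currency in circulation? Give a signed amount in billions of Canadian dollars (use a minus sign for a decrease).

-$255 billion

Currency deposit $92 billion: notes return to the central bank → −$92B.
Asset sale (to non-banks) $412 billion: no currency enters or leaves circulation → 0.
Currency deposit $163 billion: notes return to the central bank → −$163B.
Net: −92 + 0 − 163 = -$255 billion.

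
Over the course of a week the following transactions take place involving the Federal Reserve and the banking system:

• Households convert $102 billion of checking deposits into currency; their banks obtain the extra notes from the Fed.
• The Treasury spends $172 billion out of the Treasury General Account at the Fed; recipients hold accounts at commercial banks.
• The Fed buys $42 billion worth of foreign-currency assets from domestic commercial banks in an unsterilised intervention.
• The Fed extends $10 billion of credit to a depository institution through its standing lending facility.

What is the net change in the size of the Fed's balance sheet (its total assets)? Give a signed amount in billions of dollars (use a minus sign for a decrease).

+$52 billion

Fed balance sheet:
  Assets:      Loans to banks +$10B, Foreign assets +$42B
  Liabilities: Bank reserves +$122B, Currency in circulation +$102B, Government deposits −$172B
Change in total Fed assets = +$52 billion.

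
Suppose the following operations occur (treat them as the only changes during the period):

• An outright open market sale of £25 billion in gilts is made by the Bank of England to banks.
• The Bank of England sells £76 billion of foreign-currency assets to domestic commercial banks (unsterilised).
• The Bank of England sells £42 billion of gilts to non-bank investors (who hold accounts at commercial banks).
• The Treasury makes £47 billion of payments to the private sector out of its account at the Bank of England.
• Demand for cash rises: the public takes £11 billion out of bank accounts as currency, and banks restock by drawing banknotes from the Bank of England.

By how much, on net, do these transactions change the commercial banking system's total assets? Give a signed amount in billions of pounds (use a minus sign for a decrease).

-£6 billion

Bank of England balance sheet:
  Assets:      Securities −£67B, Foreign assets −£76B
  Liabilities: Bank reserves −£107B, Currency in circulation +£11B, Government deposits −£47B
Commercial banking system:
  Assets:      Reserves at CB −£107B, Securities +£25B, Foreign assets +£76B
  Liabilities: Checkable deposits −£6B
Change in total bank assets = -£6 billion.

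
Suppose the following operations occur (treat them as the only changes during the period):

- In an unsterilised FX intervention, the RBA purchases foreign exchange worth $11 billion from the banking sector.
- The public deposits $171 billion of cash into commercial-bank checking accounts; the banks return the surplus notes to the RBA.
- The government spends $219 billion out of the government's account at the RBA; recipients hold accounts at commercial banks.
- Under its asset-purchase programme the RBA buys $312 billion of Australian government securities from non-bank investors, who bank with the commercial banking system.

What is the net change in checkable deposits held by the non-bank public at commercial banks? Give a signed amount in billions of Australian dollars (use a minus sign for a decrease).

RBA balance sheet:
  Assets:      Securities +$312B, Foreign assets +$11B
  Liabilities: Bank reserves +$713B, Currency in circulation −$171B, Government deposits −$219B
Commercial banking system:
  Assets:      Reserves at CB +$713B, Foreign assets −$11B
  Liabilities: Checkable deposits +$702B
So the change in checkable deposits held by the non-bank public at commercial banks is +$702 billion.

+$702 billion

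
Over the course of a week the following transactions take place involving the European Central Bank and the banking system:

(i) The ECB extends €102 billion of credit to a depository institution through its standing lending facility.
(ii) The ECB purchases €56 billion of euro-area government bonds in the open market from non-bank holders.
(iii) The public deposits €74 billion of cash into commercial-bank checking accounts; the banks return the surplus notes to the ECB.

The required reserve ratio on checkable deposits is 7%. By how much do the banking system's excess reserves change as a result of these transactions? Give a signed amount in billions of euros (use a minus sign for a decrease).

+€222.9 billion

Discount-window loan €102 billion: reserves +€102B, deposits 0.
Asset purchase (from non-banks) €56 billion: reserves +€56B, deposits +€56B.
Currency deposit €74 billion: reserves +€74B, deposits +€74B.
Totals: Δreserves = +€232B, Δdeposits = +€130B.
Δrequired reserves = 7% × +€130B = +€9.1B.
Δexcess reserves = Δreserves − Δrequired = +€232B − (+€9.1B) = +€222.9 billion.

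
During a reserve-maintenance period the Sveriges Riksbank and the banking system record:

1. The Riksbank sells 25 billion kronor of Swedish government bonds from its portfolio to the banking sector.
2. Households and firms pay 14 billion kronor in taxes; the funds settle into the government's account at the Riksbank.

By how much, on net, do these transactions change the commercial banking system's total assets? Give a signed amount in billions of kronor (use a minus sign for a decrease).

-14 billion

OMO sale (to banks) 25 billion kronor: just an asset swap on bank balance sheets → 0.
Government account inflow 14 billion kronor: bank balance sheets shrink → −14B.
Net: 0 − 14 = -14 billion.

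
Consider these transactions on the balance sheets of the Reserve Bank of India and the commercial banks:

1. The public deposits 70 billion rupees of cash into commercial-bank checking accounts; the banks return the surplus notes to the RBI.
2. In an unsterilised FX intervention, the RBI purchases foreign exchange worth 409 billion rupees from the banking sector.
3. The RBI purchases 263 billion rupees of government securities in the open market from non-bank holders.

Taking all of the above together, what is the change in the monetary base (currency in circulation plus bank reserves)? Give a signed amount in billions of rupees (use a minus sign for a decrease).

Currency deposit 70 billion rupees: just a shift between currency and reserves — both are base money → 0.
FX purchase 409 billion rupees: RBI balance sheet expands → +409B.
Asset purchase (from non-banks) 263 billion rupees: RBI balance sheet expands → +263B.
Net: 0 + 409 + 263 = +672 billion.

+672 billion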